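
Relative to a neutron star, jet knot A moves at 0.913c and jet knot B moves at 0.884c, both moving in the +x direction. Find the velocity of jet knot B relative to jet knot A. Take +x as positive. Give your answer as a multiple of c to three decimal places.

-0.150c

β_A = 0.913, β_B = 0.884.
Transform to A's frame with the inverse velocity-addition law: u' = (u − v)/(1 − uv/c²), taking u = β_B and v = β_A.
u' = (0.884 − 0.913) / (1 − (0.913)(0.884)) = -0.0290/0.1929 = -0.1503.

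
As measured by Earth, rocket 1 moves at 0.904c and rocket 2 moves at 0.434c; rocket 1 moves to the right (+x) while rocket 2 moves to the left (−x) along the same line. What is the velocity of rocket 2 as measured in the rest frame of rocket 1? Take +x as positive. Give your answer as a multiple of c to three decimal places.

-0.961c

β_A = 0.904, β_B = -0.434.
Transform to A's frame with the inverse velocity-addition law: u' = (u − v)/(1 − uv/c²), taking u = β_B and v = β_A.
u' = (-0.434 − 0.904) / (1 − (0.904)(-0.434)) = -1.3380/1.3923 = -0.9610.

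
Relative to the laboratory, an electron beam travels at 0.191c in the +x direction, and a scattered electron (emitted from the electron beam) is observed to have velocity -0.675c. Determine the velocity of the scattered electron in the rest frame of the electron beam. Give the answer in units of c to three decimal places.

Invert the composition law: u' = (u − v)/(1 − uv/c²).
u' = (-0.675 − 0.191) / (1 − (-0.675)(0.191)) = -0.8660/1.1289 = -0.7671.

-0.767c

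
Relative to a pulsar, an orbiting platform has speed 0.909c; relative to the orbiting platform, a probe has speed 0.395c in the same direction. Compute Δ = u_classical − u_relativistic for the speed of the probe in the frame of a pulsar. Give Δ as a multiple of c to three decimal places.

Galilean: u_cl = 0.395 + 0.909 = 1.3040.
Relativistic: u_rel = (0.395 + 0.909) / (1 + 0.395·0.909) = 1.3040/1.3591 = 0.9595.
Δ = 1.3040 − 0.9595 = 0.3445.
(The classical prediction exceeds c; the relativistic result does not.)

Δ = 0.345c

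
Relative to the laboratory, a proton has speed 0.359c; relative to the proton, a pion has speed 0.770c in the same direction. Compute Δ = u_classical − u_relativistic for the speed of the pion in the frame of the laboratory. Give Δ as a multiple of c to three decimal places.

Galilean: u_cl = 0.770 + 0.359 = 1.1290.
Relativistic: u_rel = (0.770 + 0.359) / (1 + 0.770·0.359) = 1.1290/1.2764 = 0.8845.
Δ = 1.1290 − 0.8845 = 0.2445.
(The classical prediction exceeds c; the relativistic result does not.)

Δ = 0.245c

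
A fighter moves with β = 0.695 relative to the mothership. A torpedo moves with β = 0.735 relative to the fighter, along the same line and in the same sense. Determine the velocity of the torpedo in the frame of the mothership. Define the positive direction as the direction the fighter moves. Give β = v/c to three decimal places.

With v = 0.695 and u' = 0.735 (in units of c),
u = (u' + v)/(1 + u'v/c²):
u = (0.735 + 0.695) / (1 + 0.735·0.695) = 1.4300/1.5108 = 0.9465

β = 0.947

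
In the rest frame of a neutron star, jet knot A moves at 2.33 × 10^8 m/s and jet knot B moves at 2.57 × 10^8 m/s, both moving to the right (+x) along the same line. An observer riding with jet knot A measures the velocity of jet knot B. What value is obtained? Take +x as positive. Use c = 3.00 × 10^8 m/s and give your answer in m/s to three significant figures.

β_A = 0.777, β_B = 0.857 (dividing each by c = 3.00 × 10^8 m/s).
Transform to A's frame with the inverse velocity-addition law: u' = (u − v)/(1 − uv/c²), taking u = β_B and v = β_A.
u' = (0.857 − 0.777) / (1 − (0.777)(0.857)) = 0.0800/0.3347 = 0.2391.
u' = 0.2391 × 3.00 × 10^8 m/s.

+7.17 × 10^7 m/s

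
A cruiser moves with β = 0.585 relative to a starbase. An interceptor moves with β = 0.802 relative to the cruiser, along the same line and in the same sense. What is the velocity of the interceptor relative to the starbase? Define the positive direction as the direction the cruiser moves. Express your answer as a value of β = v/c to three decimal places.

β = 0.944

With v = 0.585 and u' = 0.802 (in units of c),
u = (u' + v)/(1 + u'v/c²):
u = (0.802 + 0.585) / (1 + 0.802·0.585) = 1.3870/1.4692 = 0.9441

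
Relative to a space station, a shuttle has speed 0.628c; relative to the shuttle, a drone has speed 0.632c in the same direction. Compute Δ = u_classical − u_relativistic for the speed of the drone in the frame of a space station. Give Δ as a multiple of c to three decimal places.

Galilean: u_cl = 0.632 + 0.628 = 1.2600.
Relativistic: u_rel = (0.632 + 0.628) / (1 + 0.632·0.628) = 1.2600/1.3969 = 0.9020.
Δ = 1.2600 − 0.9020 = 0.3580.
(The classical prediction exceeds c; the relativistic result does not.)

Δ = 0.358c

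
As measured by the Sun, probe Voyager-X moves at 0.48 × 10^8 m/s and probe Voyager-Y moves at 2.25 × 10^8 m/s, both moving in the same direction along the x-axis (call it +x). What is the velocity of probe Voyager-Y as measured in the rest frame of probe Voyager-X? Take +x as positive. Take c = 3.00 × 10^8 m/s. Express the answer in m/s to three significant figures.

+2.01 × 10^8 m/s

β_A = 0.160, β_B = 0.750 (dividing each by c = 3.00 × 10^8 m/s).
Transform to A's frame with the inverse velocity-addition law: u' = (u − v)/(1 − uv/c²), taking u = β_B and v = β_A.
u' = (0.750 − 0.160) / (1 − (0.160)(0.750)) = 0.5900/0.8800 = 0.6705.
u' = 0.6705 × 3.00 × 10^8 m/s.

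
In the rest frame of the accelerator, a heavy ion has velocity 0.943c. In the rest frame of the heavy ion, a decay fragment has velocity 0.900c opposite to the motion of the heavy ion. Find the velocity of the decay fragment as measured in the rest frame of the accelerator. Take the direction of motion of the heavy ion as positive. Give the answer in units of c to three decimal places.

With v = 0.943 and u' = -0.900 (in units of c),
u = (u' + v)/(1 + u'v/c²):
u = (-0.900 + 0.943) / (1 + (-0.900)·0.943) = 0.0430/0.1513 = 0.2842
(Galilean addition would give +0.043c.)

+0.284c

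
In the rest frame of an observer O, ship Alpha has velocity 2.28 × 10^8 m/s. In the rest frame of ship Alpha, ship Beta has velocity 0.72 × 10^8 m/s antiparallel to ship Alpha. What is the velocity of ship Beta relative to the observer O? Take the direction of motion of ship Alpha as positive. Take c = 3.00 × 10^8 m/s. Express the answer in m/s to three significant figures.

In units of c (dividing by 3.00 × 10^8 m/s): v = 0.760, u' = -0.240.
u = (u' + v)/(1 + u'v/c²):
u = (-0.240 + 0.760) / (1 + (-0.240)·0.760) = 0.5200/0.8176 = 0.6360
Converting back: u = 0.6360 × 3.00 × 10^8 m/s.

+1.91 × 10^8 m/s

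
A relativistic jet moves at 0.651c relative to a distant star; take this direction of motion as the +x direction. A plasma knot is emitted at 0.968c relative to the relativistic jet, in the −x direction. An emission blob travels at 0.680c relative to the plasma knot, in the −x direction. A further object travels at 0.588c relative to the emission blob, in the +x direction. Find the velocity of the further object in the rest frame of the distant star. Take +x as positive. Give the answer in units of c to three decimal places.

-0.893c

Apply u = (u' + v)/(1 + u'v/c²) successively, working outward toward the distant star.
Start: velocity of the relativistic jet relative to the distant star = 0.6510c.
Compose with the plasma knot (u' = -0.968 in the relativistic jet frame): u_1 = (-0.968 + 0.651) / (1 + (-0.968)·0.651) = -0.3170/0.3698 = -0.8571.
Compose with the emission blob (u' = -0.680 in the plasma knot frame): u_2 = (-0.680 + (-0.857)) / (1 + (-0.680)·(-0.857)) = -1.5371/1.5829 = -0.9711.
Compose with the further object (u' = 0.588 in the emission blob frame): u_3 = (0.588 + (-0.971)) / (1 + 0.588·(-0.971)) = -0.3831/0.4290 = -0.8931.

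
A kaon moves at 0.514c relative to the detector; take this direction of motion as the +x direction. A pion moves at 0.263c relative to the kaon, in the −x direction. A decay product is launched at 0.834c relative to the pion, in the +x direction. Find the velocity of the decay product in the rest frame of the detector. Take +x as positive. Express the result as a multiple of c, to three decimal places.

+0.905c

Apply u = (u' + v)/(1 + u'v/c²) successively, working outward toward the detector.
Start: velocity of the kaon relative to the detector = 0.5140c.
Compose with the pion (u' = -0.263 in the kaon frame): u_1 = (-0.263 + 0.514) / (1 + (-0.263)·0.514) = 0.2510/0.8648 = 0.2902.
Compose with the decay product (u' = 0.834 in the pion frame): u_2 = (0.834 + 0.290) / (1 + 0.834·0.290) = 1.1242/1.2421 = 0.9051.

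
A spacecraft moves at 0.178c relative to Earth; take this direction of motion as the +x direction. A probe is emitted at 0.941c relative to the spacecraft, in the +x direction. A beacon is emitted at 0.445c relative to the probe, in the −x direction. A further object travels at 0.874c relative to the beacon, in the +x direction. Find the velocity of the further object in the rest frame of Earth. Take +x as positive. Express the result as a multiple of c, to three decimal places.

+0.993c

Apply u = (u' + v)/(1 + u'v/c²) successively, working outward toward Earth.
Start: velocity of the spacecraft relative to Earth = 0.1780c.
Compose with the probe (u' = 0.941 in the spacecraft frame): u_1 = (0.941 + 0.178) / (1 + 0.941·0.178) = 1.1190/1.1675 = 0.9585.
Compose with the beacon (u' = -0.445 in the probe frame): u_2 = (-0.445 + 0.958) / (1 + (-0.445)·0.958) = 0.5135/0.5735 = 0.8953.
Compose with the further object (u' = 0.874 in the beacon frame): u_3 = (0.874 + 0.895) / (1 + 0.874·0.895) = 1.7693/1.7825 = 0.9926.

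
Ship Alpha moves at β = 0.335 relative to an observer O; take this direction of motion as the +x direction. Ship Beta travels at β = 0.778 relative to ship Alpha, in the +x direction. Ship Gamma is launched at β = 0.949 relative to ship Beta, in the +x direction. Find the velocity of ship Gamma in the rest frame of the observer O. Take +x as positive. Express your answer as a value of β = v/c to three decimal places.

Apply u = (u' + v)/(1 + u'v/c²) successively, working outward toward the observer O.
Start: velocity of ship Alpha relative to the observer O = 0.3350c.
Compose with ship Beta (u' = 0.778 in ship Alpha frame): u_1 = (0.778 + 0.335) / (1 + 0.778·0.335) = 1.1130/1.2606 = 0.8829.
Compose with ship Gamma (u' = 0.949 in ship Beta frame): u_2 = (0.949 + 0.883) / (1 + 0.949·0.883) = 1.8319/1.8379 = 0.9968.

β = 0.997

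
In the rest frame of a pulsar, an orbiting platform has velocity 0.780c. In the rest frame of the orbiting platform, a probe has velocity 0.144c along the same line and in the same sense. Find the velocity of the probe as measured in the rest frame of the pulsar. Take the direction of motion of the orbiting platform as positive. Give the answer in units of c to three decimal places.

0.831c

With v = 0.780 and u' = 0.144 (in units of c),
u = (u' + v)/(1 + u'v/c²):
u = (0.144 + 0.780) / (1 + 0.144·0.780) = 0.9240/1.1123 = 0.8307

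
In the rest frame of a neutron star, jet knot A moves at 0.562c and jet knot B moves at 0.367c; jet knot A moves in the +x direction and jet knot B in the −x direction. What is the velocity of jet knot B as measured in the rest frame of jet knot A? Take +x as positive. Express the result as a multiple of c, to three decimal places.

β_A = 0.562, β_B = -0.367.
Transform to A's frame with the inverse velocity-addition law: u' = (u − v)/(1 − uv/c²), taking u = β_B and v = β_A.
u' = (-0.367 − 0.562) / (1 − (0.562)(-0.367)) = -0.9290/1.2063 = -0.7702.

-0.770c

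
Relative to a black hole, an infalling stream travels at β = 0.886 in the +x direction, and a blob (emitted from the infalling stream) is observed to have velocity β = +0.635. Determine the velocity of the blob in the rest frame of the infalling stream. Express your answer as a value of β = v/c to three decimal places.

β = -0.574

Invert the composition law: u' = (u − v)/(1 − uv/c²).
u' = (0.635 − 0.886) / (1 − (0.635)(0.886)) = -0.2510/0.4374 = -0.5739.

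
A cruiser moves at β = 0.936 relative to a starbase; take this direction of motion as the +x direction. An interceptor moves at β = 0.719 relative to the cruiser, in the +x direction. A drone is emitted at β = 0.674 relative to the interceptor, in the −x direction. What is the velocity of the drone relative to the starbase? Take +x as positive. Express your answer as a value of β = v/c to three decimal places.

Apply u = (u' + v)/(1 + u'v/c²) successively, working outward toward the starbase.
Start: velocity of the cruiser relative to the starbase = 0.9360c.
Compose with the interceptor (u' = 0.719 in the cruiser frame): u_1 = (0.719 + 0.936) / (1 + 0.719·0.936) = 1.6550/1.6730 = 0.9893.
Compose with the drone (u' = -0.674 in the interceptor frame): u_2 = (-0.674 + 0.989) / (1 + (-0.674)·0.989) = 0.3153/0.3332 = 0.9460.

β = +0.946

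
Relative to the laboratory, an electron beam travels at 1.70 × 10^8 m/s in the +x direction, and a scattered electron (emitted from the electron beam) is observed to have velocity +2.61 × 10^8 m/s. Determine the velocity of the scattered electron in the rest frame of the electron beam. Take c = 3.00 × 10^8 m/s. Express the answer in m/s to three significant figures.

v = 0.567c, u = 0.870c.
Invert the composition law: u' = (u − v)/(1 − uv/c²).
u' = (0.870 − 0.567) / (1 − (0.870)(0.567)) = 0.3033/0.5070 = 0.5983.
u' = 0.5983 × 3.00 × 10^8 m/s.

+1.79 × 10^8 m/s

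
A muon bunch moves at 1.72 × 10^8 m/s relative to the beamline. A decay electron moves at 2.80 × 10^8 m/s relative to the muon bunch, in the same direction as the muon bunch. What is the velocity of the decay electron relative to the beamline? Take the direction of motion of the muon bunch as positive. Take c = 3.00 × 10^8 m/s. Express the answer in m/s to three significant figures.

In units of c (dividing by 3.00 × 10^8 m/s): v = 0.573, u' = 0.933.
u = (u' + v)/(1 + u'v/c²):
u = (0.933 + 0.573) / (1 + 0.933·0.573) = 1.5067/1.5351 = 0.9815
(Galilean addition would give +1.507c, exceeding c.)
Converting back: u = 0.9815 × 3.00 × 10^8 m/s.

2.94 × 10^8 m/s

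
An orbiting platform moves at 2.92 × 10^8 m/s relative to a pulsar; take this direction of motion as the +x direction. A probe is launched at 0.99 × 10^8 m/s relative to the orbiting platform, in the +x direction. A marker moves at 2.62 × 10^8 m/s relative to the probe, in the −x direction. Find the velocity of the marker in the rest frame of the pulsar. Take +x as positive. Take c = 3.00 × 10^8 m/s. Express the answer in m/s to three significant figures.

+2.45 × 10^8 m/s

Apply u = (u' + v)/(1 + u'v/c²) successively, working outward toward the pulsar.
(Dividing each given speed by c = 3.00 × 10^8 m/s to work in units of c.)
Start: velocity of the orbiting platform relative to the pulsar = 0.9733c.
Compose with the probe (u' = 0.330 in the orbiting platform frame): u_1 = (0.330 + 0.973) / (1 + 0.330·0.973) = 1.3033/1.3212 = 0.9865.
Compose with the marker (u' = -0.873 in the probe frame): u_2 = (-0.873 + 0.986) / (1 + (-0.873)·0.986) = 0.1131/0.1385 = 0.8171.
So u = 0.8171 × 3.00 × 10^8 m/s.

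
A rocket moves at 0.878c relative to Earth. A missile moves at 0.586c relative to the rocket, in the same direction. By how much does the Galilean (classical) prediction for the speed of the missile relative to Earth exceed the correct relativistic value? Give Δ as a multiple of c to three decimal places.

Δ = 0.497c

Galilean: u_cl = 0.586 + 0.878 = 1.4640.
Relativistic: u_rel = (0.586 + 0.878) / (1 + 0.586·0.878) = 1.4640/1.5145 = 0.9667.
Δ = 1.4640 − 0.9667 = 0.4973.
(The classical prediction exceeds c; the relativistic result does not.)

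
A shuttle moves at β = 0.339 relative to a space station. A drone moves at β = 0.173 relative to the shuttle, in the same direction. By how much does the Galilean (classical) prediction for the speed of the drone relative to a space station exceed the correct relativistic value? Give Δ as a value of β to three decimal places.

Δ = 0.028

Galilean: u_cl = 0.173 + 0.339 = 0.5120.
Relativistic: u_rel = (0.173 + 0.339) / (1 + 0.173·0.339) = 0.5120/1.0586 = 0.4836.
Δ = 0.5120 − 0.4836 = 0.0284.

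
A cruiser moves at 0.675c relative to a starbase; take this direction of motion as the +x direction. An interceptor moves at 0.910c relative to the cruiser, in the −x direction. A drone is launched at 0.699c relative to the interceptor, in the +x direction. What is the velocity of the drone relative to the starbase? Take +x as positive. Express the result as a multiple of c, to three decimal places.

+0.156c

Apply u = (u' + v)/(1 + u'v/c²) successively, working outward toward the starbase.
Start: velocity of the cruiser relative to the starbase = 0.6750c.
Compose with the interceptor (u' = -0.910 in the cruiser frame): u_1 = (-0.910 + 0.675) / (1 + (-0.910)·0.675) = -0.2350/0.3857 = -0.6092.
Compose with the drone (u' = 0.699 in the interceptor frame): u_2 = (0.699 + (-0.609)) / (1 + 0.699·(-0.609)) = 0.0898/0.5742 = 0.1564.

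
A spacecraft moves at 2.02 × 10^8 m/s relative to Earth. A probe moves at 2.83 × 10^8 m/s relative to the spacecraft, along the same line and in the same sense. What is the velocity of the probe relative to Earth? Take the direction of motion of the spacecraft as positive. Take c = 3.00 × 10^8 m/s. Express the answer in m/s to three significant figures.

In units of c (dividing by 3.00 × 10^8 m/s): v = 0.673, u' = 0.943.
u = (u' + v)/(1 + u'v/c²):
u = (0.943 + 0.673) / (1 + 0.943·0.673) = 1.6167/1.6352 = 0.9887
Converting back: u = 0.9887 × 3.00 × 10^8 m/s.

2.97 × 10^8 m/s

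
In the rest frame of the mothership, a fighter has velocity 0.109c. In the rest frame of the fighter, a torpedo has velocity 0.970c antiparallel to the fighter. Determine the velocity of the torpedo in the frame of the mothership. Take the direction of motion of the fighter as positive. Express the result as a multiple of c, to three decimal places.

-0.963c

With v = 0.109 and u' = -0.970 (in units of c),
u = (u' + v)/(1 + u'v/c²):
u = (-0.970 + 0.109) / (1 + (-0.970)·0.109) = -0.8610/0.8943 = -0.9628
(Galilean addition would give -0.861c.)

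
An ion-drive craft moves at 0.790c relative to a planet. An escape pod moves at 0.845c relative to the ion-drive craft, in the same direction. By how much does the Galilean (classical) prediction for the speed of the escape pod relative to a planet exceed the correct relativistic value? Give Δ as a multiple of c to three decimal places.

Galilean: u_cl = 0.845 + 0.790 = 1.6350.
Relativistic: u_rel = (0.845 + 0.790) / (1 + 0.845·0.790) = 1.6350/1.6676 = 0.9805.
Δ = 1.6350 − 0.9805 = 0.6545.
(The classical prediction exceeds c; the relativistic result does not.)

Δ = 0.655c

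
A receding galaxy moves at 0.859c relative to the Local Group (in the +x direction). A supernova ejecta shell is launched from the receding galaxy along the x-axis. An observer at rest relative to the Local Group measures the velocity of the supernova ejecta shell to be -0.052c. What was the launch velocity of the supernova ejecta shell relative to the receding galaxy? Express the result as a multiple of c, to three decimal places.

Invert the composition law: u' = (u − v)/(1 − uv/c²).
u' = (-0.052 − 0.859) / (1 − (-0.052)(0.859)) = -0.9110/1.0447 = -0.8720.

-0.872c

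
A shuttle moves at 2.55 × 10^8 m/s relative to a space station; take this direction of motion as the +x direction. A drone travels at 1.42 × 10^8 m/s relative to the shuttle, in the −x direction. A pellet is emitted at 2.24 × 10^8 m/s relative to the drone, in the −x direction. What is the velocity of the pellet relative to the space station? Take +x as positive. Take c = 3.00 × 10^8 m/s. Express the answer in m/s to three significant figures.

-6.60 × 10^7 m/s

Apply u = (u' + v)/(1 + u'v/c²) successively, working outward toward the space station.
(Dividing each given speed by c = 3.00 × 10^8 m/s to work in units of c.)
Start: velocity of the shuttle relative to the space station = 0.8500c.
Compose with the drone (u' = -0.473 in the shuttle frame): u_1 = (-0.473 + 0.850) / (1 + (-0.473)·0.850) = 0.3767/0.5977 = 0.6302.
Compose with the pellet (u' = -0.747 in the drone frame): u_2 = (-0.747 + 0.630) / (1 + (-0.747)·0.630) = -0.1164/0.5294 = -0.2199.
So u = -0.2199 × 3.00 × 10^8 m/s.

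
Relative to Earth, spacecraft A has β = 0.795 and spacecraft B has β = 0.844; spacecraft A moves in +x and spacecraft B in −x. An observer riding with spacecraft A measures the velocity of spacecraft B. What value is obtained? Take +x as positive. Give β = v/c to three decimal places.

β_A = 0.795, β_B = -0.844.
Transform to A's frame with the inverse velocity-addition law: u' = (u − v)/(1 − uv/c²), taking u = β_B and v = β_A.
u' = (-0.844 − 0.795) / (1 − (0.795)(-0.844)) = -1.6390/1.6710 = -0.9809.

β = -0.981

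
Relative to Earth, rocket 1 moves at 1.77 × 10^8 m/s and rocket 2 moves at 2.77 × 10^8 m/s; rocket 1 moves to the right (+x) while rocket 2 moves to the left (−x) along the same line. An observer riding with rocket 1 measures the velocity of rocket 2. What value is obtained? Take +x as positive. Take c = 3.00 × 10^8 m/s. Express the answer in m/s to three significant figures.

β_A = 0.590, β_B = -0.923 (dividing each by c = 3.00 × 10^8 m/s).
Transform to A's frame with the inverse velocity-addition law: u' = (u − v)/(1 − uv/c²), taking u = β_B and v = β_A.
u' = (-0.923 − 0.590) / (1 − (0.590)(-0.923)) = -1.5133/1.5448 = -0.9797.
u' = -0.9797 × 3.00 × 10^8 m/s.

-2.94 × 10^8 m/s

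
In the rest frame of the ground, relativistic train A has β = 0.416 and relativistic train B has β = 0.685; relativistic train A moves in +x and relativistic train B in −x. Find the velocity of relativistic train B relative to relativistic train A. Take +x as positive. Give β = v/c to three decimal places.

β_A = 0.416, β_B = -0.685.
Transform to A's frame with the inverse velocity-addition law: u' = (u − v)/(1 − uv/c²), taking u = β_B and v = β_A.
u' = (-0.685 − 0.416) / (1 − (0.416)(-0.685)) = -1.1010/1.2850 = -0.8568.

β = -0.857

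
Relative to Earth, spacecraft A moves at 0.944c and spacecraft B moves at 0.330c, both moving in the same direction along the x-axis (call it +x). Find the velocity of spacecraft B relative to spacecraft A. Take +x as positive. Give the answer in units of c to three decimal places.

-0.892c

β_A = 0.944, β_B = 0.330.
Transform to A's frame with the inverse velocity-addition law: u' = (u − v)/(1 − uv/c²), taking u = β_B and v = β_A.
u' = (0.330 − 0.944) / (1 − (0.944)(0.330)) = -0.6140/0.6885 = -0.8918.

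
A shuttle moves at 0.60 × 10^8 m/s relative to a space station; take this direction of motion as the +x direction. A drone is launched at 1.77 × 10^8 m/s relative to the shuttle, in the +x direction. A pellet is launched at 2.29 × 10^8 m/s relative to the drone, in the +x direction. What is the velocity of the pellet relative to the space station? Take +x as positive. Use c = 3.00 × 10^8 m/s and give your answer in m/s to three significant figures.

Apply u = (u' + v)/(1 + u'v/c²) successively, working outward toward the space station.
(Dividing each given speed by c = 3.00 × 10^8 m/s to work in units of c.)
Start: velocity of the shuttle relative to the space station = 0.2000c.
Compose with the drone (u' = 0.590 in the shuttle frame): u_1 = (0.590 + 0.200) / (1 + 0.590·0.200) = 0.7900/1.1180 = 0.7066.
Compose with the pellet (u' = 0.763 in the drone frame): u_2 = (0.763 + 0.707) / (1 + 0.763·0.707) = 1.4700/1.5394 = 0.9549.
So u = 0.9549 × 3.00 × 10^8 m/s.

2.86 × 10^8 m/s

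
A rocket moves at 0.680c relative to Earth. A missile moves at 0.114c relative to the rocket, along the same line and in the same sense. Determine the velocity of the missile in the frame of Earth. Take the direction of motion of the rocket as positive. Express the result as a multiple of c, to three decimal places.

0.737c

With v = 0.680 and u' = 0.114 (in units of c),
u = (u' + v)/(1 + u'v/c²):
u = (0.114 + 0.680) / (1 + 0.114·0.680) = 0.7940/1.0775 = 0.7369
(Galilean addition would give +0.794c.)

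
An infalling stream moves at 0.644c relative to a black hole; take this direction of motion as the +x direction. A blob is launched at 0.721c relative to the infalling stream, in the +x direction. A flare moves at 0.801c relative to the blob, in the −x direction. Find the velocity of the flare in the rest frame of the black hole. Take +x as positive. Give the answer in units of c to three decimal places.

Apply u = (u' + v)/(1 + u'v/c²) successively, working outward toward the black hole.
Start: velocity of the infalling stream relative to the black hole = 0.6440c.
Compose with the blob (u' = 0.721 in the infalling stream frame): u_1 = (0.721 + 0.644) / (1 + 0.721·0.644) = 1.3650/1.4643 = 0.9322.
Compose with the flare (u' = -0.801 in the blob frame): u_2 = (-0.801 + 0.932) / (1 + (-0.801)·0.932) = 0.1312/0.2533 = 0.5178.

+0.518c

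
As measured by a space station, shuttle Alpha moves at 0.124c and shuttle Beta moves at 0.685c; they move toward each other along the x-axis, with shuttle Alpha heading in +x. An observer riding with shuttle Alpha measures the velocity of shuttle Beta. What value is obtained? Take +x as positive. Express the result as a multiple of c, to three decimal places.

β_A = 0.124, β_B = -0.685.
Transform to A's frame with the inverse velocity-addition law: u' = (u − v)/(1 − uv/c²), taking u = β_B and v = β_A.
u' = (-0.685 − 0.124) / (1 − (0.124)(-0.685)) = -0.8090/1.0849 = -0.7457.

-0.746c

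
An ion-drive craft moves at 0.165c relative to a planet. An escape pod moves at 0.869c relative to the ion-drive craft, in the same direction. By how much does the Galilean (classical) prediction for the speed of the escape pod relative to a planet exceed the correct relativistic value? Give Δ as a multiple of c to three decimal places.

Galilean: u_cl = 0.869 + 0.165 = 1.0340.
Relativistic: u_rel = (0.869 + 0.165) / (1 + 0.869·0.165) = 1.0340/1.1434 = 0.9043.
Δ = 1.0340 − 0.9043 = 0.1297.
(The classical prediction exceeds c; the relativistic result does not.)

Δ = 0.130c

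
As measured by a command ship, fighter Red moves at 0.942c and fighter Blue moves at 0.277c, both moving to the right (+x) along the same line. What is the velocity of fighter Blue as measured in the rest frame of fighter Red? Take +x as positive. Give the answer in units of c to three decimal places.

-0.900c

β_A = 0.942, β_B = 0.277.
Transform to A's frame with the inverse velocity-addition law: u' = (u − v)/(1 − uv/c²), taking u = β_B and v = β_A.
u' = (0.277 − 0.942) / (1 − (0.942)(0.277)) = -0.6650/0.7391 = -0.8998.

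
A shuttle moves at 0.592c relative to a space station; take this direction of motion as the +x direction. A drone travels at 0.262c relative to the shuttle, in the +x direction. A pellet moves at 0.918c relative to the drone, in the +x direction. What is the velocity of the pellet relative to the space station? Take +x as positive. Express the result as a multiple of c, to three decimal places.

0.987c

Apply u = (u' + v)/(1 + u'v/c²) successively, working outward toward the space station.
Start: velocity of the shuttle relative to the space station = 0.5920c.
Compose with the drone (u' = 0.262 in the shuttle frame): u_1 = (0.262 + 0.592) / (1 + 0.262·0.592) = 0.8540/1.1551 = 0.7393.
Compose with the pellet (u' = 0.918 in the drone frame): u_2 = (0.918 + 0.739) / (1 + 0.918·0.739) = 1.6573/1.6787 = 0.9873.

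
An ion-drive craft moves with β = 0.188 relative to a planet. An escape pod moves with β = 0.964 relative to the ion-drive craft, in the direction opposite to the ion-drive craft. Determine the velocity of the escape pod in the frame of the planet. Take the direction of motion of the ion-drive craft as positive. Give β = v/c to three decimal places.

With v = 0.188 and u' = -0.964 (in units of c),
u = (u' + v)/(1 + u'v/c²):
u = (-0.964 + 0.188) / (1 + (-0.964)·0.188) = -0.7760/0.8188 = -0.9478
(Galilean addition would give -0.776c.)

β = -0.948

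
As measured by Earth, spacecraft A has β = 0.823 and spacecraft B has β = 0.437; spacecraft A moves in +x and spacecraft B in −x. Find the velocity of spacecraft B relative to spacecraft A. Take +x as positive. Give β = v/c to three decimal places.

β_A = 0.823, β_B = -0.437.
Transform to A's frame with the inverse velocity-addition law: u' = (u − v)/(1 − uv/c²), taking u = β_B and v = β_A.
u' = (-0.437 − 0.823) / (1 − (0.823)(-0.437)) = -1.2600/1.3597 = -0.9267.

β = -0.927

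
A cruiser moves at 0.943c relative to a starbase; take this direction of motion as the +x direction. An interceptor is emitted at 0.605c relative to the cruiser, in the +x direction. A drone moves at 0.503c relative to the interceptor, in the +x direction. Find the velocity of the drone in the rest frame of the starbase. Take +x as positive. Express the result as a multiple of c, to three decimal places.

0.995c

Apply u = (u' + v)/(1 + u'v/c²) successively, working outward toward the starbase.
Start: velocity of the cruiser relative to the starbase = 0.9430c.
Compose with the interceptor (u' = 0.605 in the cruiser frame): u_1 = (0.605 + 0.943) / (1 + 0.605·0.943) = 1.5480/1.5705 = 0.9857.
Compose with the drone (u' = 0.503 in the interceptor frame): u_2 = (0.503 + 0.986) / (1 + 0.503·0.986) = 1.4887/1.4958 = 0.9952.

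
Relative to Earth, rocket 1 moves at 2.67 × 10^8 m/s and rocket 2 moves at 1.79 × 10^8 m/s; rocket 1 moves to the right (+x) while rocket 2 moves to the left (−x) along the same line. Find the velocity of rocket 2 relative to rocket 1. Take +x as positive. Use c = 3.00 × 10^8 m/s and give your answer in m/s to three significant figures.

β_A = 0.890, β_B = -0.597 (dividing each by c = 3.00 × 10^8 m/s).
Transform to A's frame with the inverse velocity-addition law: u' = (u − v)/(1 − uv/c²), taking u = β_B and v = β_A.
u' = (-0.597 − 0.890) / (1 − (0.890)(-0.597)) = -1.4867/1.5310 = -0.9710.
u' = -0.9710 × 3.00 × 10^8 m/s.

-2.91 × 10^8 m/s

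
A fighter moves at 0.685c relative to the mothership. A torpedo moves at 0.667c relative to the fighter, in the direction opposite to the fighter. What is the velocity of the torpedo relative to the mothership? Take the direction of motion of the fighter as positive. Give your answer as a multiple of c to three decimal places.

+0.033c

With v = 0.685 and u' = -0.667 (in units of c),
u = (u' + v)/(1 + u'v/c²):
u = (-0.667 + 0.685) / (1 + (-0.667)·0.685) = 0.0180/0.5431 = 0.0331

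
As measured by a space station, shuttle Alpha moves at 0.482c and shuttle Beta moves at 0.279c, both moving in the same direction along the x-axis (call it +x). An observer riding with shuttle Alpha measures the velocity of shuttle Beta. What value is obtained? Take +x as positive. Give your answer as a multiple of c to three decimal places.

β_A = 0.482, β_B = 0.279.
Transform to A's frame with the inverse velocity-addition law: u' = (u − v)/(1 − uv/c²), taking u = β_B and v = β_A.
u' = (0.279 − 0.482) / (1 − (0.482)(0.279)) = -0.2030/0.8655 = -0.2345.

-0.235c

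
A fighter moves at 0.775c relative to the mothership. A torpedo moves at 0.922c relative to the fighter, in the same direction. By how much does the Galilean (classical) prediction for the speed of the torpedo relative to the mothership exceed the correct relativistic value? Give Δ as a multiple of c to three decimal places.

Galilean: u_cl = 0.922 + 0.775 = 1.6970.
Relativistic: u_rel = (0.922 + 0.775) / (1 + 0.922·0.775) = 1.6970/1.7146 = 0.9898.
Δ = 1.6970 − 0.9898 = 0.7072.
(The classical prediction exceeds c; the relativistic result does not.)

Δ = 0.707c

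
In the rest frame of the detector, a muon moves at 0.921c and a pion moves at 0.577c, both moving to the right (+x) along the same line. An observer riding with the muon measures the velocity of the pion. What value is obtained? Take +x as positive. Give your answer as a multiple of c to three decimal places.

-0.734c

β_A = 0.921, β_B = 0.577.
Transform to A's frame with the inverse velocity-addition law: u' = (u − v)/(1 − uv/c²), taking u = β_B and v = β_A.
u' = (0.577 − 0.921) / (1 − (0.921)(0.577)) = -0.3440/0.4686 = -0.7341.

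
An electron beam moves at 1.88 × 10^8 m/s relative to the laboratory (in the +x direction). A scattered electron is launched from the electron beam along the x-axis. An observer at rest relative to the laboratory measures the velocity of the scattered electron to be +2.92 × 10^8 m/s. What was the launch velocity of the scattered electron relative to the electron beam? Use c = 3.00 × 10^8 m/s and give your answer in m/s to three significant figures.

+2.67 × 10^8 m/s

v = 0.627c, u = 0.973c.
Invert the composition law: u' = (u − v)/(1 − uv/c²).
u' = (0.973 − 0.627) / (1 − (0.973)(0.627)) = 0.3467/0.3900 = 0.8888.
u' = 0.8888 × 3.00 × 10^8 m/s.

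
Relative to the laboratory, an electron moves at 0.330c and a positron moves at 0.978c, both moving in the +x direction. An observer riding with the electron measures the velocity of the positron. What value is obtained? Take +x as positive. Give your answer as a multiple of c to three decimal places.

β_A = 0.330, β_B = 0.978.
Transform to A's frame with the inverse velocity-addition law: u' = (u − v)/(1 − uv/c²), taking u = β_B and v = β_A.
u' = (0.978 − 0.330) / (1 − (0.330)(0.978)) = 0.6480/0.6773 = 0.9568.

+0.957c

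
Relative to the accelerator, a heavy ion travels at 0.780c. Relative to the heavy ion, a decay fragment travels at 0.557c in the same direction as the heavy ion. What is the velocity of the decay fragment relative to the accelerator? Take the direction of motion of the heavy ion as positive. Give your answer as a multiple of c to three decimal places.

0.932c

With v = 0.780 and u' = 0.557 (in units of c),
u = (u' + v)/(1 + u'v/c²):
u = (0.557 + 0.780) / (1 + 0.557·0.780) = 1.3370/1.4345 = 0.9321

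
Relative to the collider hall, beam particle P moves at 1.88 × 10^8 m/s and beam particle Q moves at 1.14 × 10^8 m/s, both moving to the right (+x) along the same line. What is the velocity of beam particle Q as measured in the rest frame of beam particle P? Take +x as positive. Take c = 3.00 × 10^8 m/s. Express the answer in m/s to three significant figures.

β_A = 0.627, β_B = 0.380 (dividing each by c = 3.00 × 10^8 m/s).
Transform to A's frame with the inverse velocity-addition law: u' = (u − v)/(1 − uv/c²), taking u = β_B and v = β_A.
u' = (0.380 − 0.627) / (1 − (0.627)(0.380)) = -0.2467/0.7619 = -0.3238.
u' = -0.3238 × 3.00 × 10^8 m/s.

-9.71 × 10^7 m/s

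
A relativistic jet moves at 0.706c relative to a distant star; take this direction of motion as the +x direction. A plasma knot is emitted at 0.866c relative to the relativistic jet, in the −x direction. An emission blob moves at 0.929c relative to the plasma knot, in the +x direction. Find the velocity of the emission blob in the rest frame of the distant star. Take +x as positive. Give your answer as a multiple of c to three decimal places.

Apply u = (u' + v)/(1 + u'v/c²) successively, working outward toward the distant star.
Start: velocity of the relativistic jet relative to the distant star = 0.7060c.
Compose with the plasma knot (u' = -0.866 in the relativistic jet frame): u_1 = (-0.866 + 0.706) / (1 + (-0.866)·0.706) = -0.1600/0.3886 = -0.4117.
Compose with the emission blob (u' = 0.929 in the plasma knot frame): u_2 = (0.929 + (-0.412)) / (1 + 0.929·(-0.412)) = 0.5173/0.6175 = 0.8377.

+0.838c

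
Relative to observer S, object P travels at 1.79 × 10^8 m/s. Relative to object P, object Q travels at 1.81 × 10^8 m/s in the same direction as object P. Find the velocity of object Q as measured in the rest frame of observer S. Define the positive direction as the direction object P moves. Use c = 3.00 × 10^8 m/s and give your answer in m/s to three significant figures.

In units of c (dividing by 3.00 × 10^8 m/s): v = 0.597, u' = 0.603.
u = (u' + v)/(1 + u'v/c²):
u = (0.603 + 0.597) / (1 + 0.603·0.597) = 1.2000/1.3600 = 0.8824
Converting back: u = 0.8824 × 3.00 × 10^8 m/s.

2.65 × 10^8 m/s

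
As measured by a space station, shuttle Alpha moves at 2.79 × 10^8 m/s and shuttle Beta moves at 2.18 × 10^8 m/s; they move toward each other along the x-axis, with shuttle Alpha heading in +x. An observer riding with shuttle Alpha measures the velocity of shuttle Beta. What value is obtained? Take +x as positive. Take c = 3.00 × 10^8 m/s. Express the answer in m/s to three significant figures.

-2.97 × 10^8 m/s

β_A = 0.930, β_B = -0.727 (dividing each by c = 3.00 × 10^8 m/s).
Transform to A's frame with the inverse velocity-addition law: u' = (u − v)/(1 − uv/c²), taking u = β_B and v = β_A.
u' = (-0.727 − 0.930) / (1 − (0.930)(-0.727)) = -1.6567/1.6758 = -0.9886.
u' = -0.9886 × 3.00 × 10^8 m/s.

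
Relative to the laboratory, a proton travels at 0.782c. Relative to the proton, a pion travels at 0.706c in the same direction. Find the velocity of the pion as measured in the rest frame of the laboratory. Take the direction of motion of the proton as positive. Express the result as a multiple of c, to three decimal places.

0.959c

With v = 0.782 and u' = 0.706 (in units of c),
u = (u' + v)/(1 + u'v/c²):
u = (0.706 + 0.782) / (1 + 0.706·0.782) = 1.4880/1.5521 = 0.9587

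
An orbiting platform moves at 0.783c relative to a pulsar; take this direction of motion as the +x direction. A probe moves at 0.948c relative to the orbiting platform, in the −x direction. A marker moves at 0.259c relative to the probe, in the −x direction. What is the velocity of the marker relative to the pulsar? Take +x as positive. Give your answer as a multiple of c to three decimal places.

Apply u = (u' + v)/(1 + u'v/c²) successively, working outward toward the pulsar.
Start: velocity of the orbiting platform relative to the pulsar = 0.7830c.
Compose with the probe (u' = -0.948 in the orbiting platform frame): u_1 = (-0.948 + 0.783) / (1 + (-0.948)·0.783) = -0.1650/0.2577 = -0.6402.
Compose with the marker (u' = -0.259 in the probe frame): u_2 = (-0.259 + (-0.640)) / (1 + (-0.259)·(-0.640)) = -0.8992/1.1658 = -0.7713.

-0.771c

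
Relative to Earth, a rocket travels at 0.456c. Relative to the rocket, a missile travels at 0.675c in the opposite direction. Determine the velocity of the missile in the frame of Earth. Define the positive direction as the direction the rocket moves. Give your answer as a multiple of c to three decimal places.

With v = 0.456 and u' = -0.675 (in units of c),
u = (u' + v)/(1 + u'v/c²):
u = (-0.675 + 0.456) / (1 + (-0.675)·0.456) = -0.2190/0.6922 = -0.3164

-0.316c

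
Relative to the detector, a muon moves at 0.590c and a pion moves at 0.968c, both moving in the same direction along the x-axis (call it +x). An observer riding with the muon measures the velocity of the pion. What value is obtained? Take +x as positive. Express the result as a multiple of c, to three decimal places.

+0.881c

β_A = 0.590, β_B = 0.968.
Transform to A's frame with the inverse velocity-addition law: u' = (u − v)/(1 − uv/c²), taking u = β_B and v = β_A.
u' = (0.968 − 0.590) / (1 − (0.590)(0.968)) = 0.3780/0.4289 = 0.8814.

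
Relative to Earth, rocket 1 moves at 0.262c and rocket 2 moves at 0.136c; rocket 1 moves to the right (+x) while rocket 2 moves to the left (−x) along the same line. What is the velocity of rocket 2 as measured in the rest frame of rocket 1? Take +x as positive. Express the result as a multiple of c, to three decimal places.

-0.384c

β_A = 0.262, β_B = -0.136.
Transform to A's frame with the inverse velocity-addition law: u' = (u − v)/(1 − uv/c²), taking u = β_B and v = β_A.
u' = (-0.136 − 0.262) / (1 − (0.262)(-0.136)) = -0.3980/1.0356 = -0.3843.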